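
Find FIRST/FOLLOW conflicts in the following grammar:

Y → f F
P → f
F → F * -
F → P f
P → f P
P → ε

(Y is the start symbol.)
A FIRST/FOLLOW conflict occurs when a non-terminal N has a nullable alternative N → β (β ⇒* ε) and another alternative N → α with FIRST(α) ∩ FOLLOW(N) ≠ ∅: on such a lookahead the parser cannot decide between expanding α and letting N vanish via β.

Nullable non-terminals: P.

P: nullable alternative(s) P → ε; FOLLOW(P) = { 'f' }
  P → f: FIRST \ {ε} = { 'f' } — overlaps FOLLOW(P) on { 'f' }: CONFLICT
  P → f P: FIRST \ {ε} = { 'f' } — overlaps FOLLOW(P) on { 'f' }: CONFLICT
  P → ε: FIRST \ {ε} = { } — this is the only nullable alternative, skip

F, Y have no nullable alternative, so no FIRST/FOLLOW check is needed there.

So the grammar has 2 FIRST/FOLLOW conflicts (marked CONFLICT above).

Answer: Yes. P → f with FOLLOW(P) on { 'f' }; P → f P with FOLLOW(P) on { 'f' }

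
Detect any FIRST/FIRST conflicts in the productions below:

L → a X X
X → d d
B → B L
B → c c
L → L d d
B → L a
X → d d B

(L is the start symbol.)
FIRST sets of the non-terminals at (or reachable through a nullable prefix from) the front of some alternative:
  FIRST(L) = { 'a' }
  FIRST(B) = { 'a', 'c' }

Productions for L:
  L → a X X: FIRST = { 'a' }
  L → L d d: FIRST = { 'a' }
Productions for X:
  X → d d: FIRST = { 'd' }
  X → d d B: FIRST = { 'd' }
Productions for B:
  B → B L: FIRST = { 'a', 'c' }
  B → c c: FIRST = { 'c' }
  B → L a: FIRST = { 'a' }

Conflict for L: L → a X X and L → L d d
  Overlap: { 'a' }
Conflict for X: X → d d and X → d d B
  Overlap: { 'd' }
Conflict for B: B → B L and B → c c
  Overlap: { 'c' }
Conflict for B: B → B L and B → L a
  Overlap: { 'a' }

Answer: Yes. L → a X X / L → L d d on { 'a' }; X → d d / X → d d B on { 'd' }; B → B L / B → c c on { 'c' }; B → B L / B → L a on { 'a' }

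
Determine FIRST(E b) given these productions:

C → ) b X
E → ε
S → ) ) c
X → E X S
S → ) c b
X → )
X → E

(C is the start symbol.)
{ 'b' }

FIRST sets of the non-terminals involved (from the grammar, by fixed-point iteration):
  FIRST(E) = { ε }

To compute FIRST(E b), process the symbols left to right:
Symbol E is a non-terminal. Add FIRST(E) \ {ε} = { }
E is nullable (ε ∈ FIRST(E)), continue to the next symbol.
Symbol b is a terminal. Add 'b' and stop.
FIRST(E b) = { 'b' }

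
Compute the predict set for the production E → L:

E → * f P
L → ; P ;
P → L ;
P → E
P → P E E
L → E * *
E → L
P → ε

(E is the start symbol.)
PREDICT(E → L) = (FIRST(RHS) \ {ε}) ∪ (FOLLOW(E) if ε ∈ FIRST(RHS), i.e. RHS ⇒* ε)
FIRST(L) = { '*', ';' }
FIRST(L) = { '*', ';' }
ε ∉ FIRST(L), so FOLLOW(E) is not added.
PREDICT(E → L) = { '*', ';' }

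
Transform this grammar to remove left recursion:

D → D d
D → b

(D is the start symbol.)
D is directly left-recursive. The standard transformation for
  A → A α₁ | ... | A α_m | β₁ | ... | β_n
is
  A  → β₁ A' | ... | β_n A'
  A' → α₁ A' | ... | α_m A' | ε

D → b becomes D → b D'
D → D d becomes D' → d D'
Add D' → ε

Resulting grammar:
D → b D'
D' → d D'
D' → ε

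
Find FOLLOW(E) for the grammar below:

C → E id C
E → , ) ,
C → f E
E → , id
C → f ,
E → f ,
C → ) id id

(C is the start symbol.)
To compute FOLLOW(E), find every occurrence of E on a right-hand side N → α E β: add FIRST(β) \ {ε}, and if β is empty or nullable also add FOLLOW(N). Iterate to a fixed point.

In C → E id C: E is followed by id C, add FIRST(id C) \ {ε} = { 'id' }
In C → f E: E is at the end, add FOLLOW(C)

The FOLLOW sets referred to above (computed the same way, to a fixed point):
  FOLLOW(C) = { $ }

Taking the union: FOLLOW(E) = { $, 'id' }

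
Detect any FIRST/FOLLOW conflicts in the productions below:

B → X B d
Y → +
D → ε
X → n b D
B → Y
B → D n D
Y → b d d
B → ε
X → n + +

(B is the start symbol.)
A FIRST/FOLLOW conflict occurs when a non-terminal N has a nullable alternative N → β (β ⇒* ε) and another alternative N → α with FIRST(α) ∩ FOLLOW(N) ≠ ∅: on such a lookahead the parser cannot decide between expanding α and letting N vanish via β.

Nullable non-terminals: B, D.
FIRST sets used below: FIRST(X) = { 'n' }, FIRST(Y) = { '+', 'b' }, FIRST(D) = { ε }

B: nullable alternative(s) B → ε; FOLLOW(B) = { $, 'd' }
  B → X B d: FIRST \ {ε} = { 'n' } — disjoint from FOLLOW(B)
  B → Y: FIRST \ {ε} = { '+', 'b' } — disjoint from FOLLOW(B)
  B → D n D: FIRST \ {ε} = { 'n' } — disjoint from FOLLOW(B)
  B → ε: FIRST \ {ε} = { } — this is the only nullable alternative, skip
D has a nullable alternative but only one production, so nothing to check.

X, Y have no nullable alternative, so no FIRST/FOLLOW check is needed there.

No FIRST/FOLLOW conflicts found.

Answer: No FIRST/FOLLOW conflicts.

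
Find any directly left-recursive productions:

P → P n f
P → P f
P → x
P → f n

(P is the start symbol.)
Yes, P is left-recursive

Direct left recursion occurs when N → N α for some non-terminal N (the right-hand side begins with the left-hand side itself).

P → P n f: LEFT RECURSIVE (starts with P)
P → P f: LEFT RECURSIVE (starts with P)
P → x: starts with x
P → f n: starts with f

The grammar has direct left recursion on: P.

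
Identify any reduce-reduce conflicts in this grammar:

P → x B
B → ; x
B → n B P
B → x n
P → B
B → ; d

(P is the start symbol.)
No reduce-reduce conflicts

Augment with P' → P and build the canonical LR(0) collection (I0 = CLOSURE({[P' → . P]}), then GOTO on every symbol after a dot until no new states appear). It has 14 states:
  I0: { [B → . ; d], [B → . ; x], [B → . n B P], [B → . x n], [P → . B], [P → . x B], [P' → . P] }  — shift
  I1: { [B → ; . d], [B → ; . x] }  — shift
  I2: { [P → B .] }  — reduce
  I3: { [P' → P .] }  — accept
  I4: { [B → . ; d], [B → . ; x], [B → . n B P], [B → . x n], [B → n . B P] }  — shift
  I5: { [B → . ; d], [B → . ; x], [B → . n B P], [B → . x n], [B → x . n], [P → x . B] }  — shift
  I6: { [P → x B .] }  — reduce
  I7: { [B → . ; d], [B → . ; x], [B → . n B P], [B → . x n], [B → n . B P], [B → x n .] }  — shift, reduce
  I8: { [B → x . n] }  — shift
  I9: { [B → x n .] }  — reduce
  I10: { [B → . ; d], [B → . ; x], [B → . n B P], [B → . x n], [B → n B . P], [P → . B], [P → . x B] }  — shift
  I11: { [B → n B P .] }  — reduce
  I12: { [B → ; d .] }  — reduce
  I13: { [B → ; x .] }  — reduce

No state contains more than one complete item.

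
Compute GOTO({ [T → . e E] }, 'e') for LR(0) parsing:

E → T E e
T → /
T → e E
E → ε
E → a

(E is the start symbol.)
{ [E → . T E e], [E → . a], [E → .], [T → . /], [T → . e E], [T → e . E] }

GOTO(I, 'e') = CLOSURE({ [A → αX.β] : [A → α.Xβ] ∈ I, X = 'e' })

Items with dot before 'e', with the dot advanced:
  [T → . e E] → [T → e . E]
Closure of the advanced items:
  [T → e . E] has the dot before E: add [E → . T E e], [E → .], [E → . a]
  [E → . T E e] has the dot before T: add [T → . /], [T → . e E]

GOTO = { [E → . T E e], [E → . a], [E → .], [T → . /], [T → . e E], [T → e . E] }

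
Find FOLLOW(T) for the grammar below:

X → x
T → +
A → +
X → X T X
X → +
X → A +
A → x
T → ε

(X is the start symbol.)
{ '+', 'x' }

In X → X T X: T is followed by X, add FIRST(X) \ {ε} = { '+', 'x' }

Taking the union: FOLLOW(T) = { '+', 'x' }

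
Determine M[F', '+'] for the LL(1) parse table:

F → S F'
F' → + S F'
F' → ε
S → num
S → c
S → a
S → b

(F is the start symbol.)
F' → + S F'

To find M[F', '+'], we find productions for F' where '+' is in the predict set (PREDICT(N → α) = (FIRST(α) \ {ε}) ∪ (FOLLOW(N) if α ⇒* ε)).

Relevant sets:
  FOLLOW(F') = { $ }

F' → + S F': PREDICT = { '+' }
  '+' is in predict set, so this production goes in M[F', '+']
F' → ε: PREDICT = { $ }

M[F', '+'] = F' → + S F'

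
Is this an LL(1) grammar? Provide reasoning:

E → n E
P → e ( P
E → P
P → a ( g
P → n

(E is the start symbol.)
A grammar is LL(1) if for each non-terminal N with multiple productions, the predict sets of those productions are pairwise disjoint, where PREDICT(N → α) = (FIRST(α) \ {ε}) ∪ (FOLLOW(N) if α ⇒* ε).

Relevant sets:
  FIRST(P) = { 'a', 'e', 'n' }

For E:
  PREDICT(E → n E) = { 'n' }
  PREDICT(E → P) = { 'a', 'e', 'n' }
For P:
  PREDICT(P → e '(' P) = { 'e' }
  PREDICT(P → a '(' g) = { 'a' }
  PREDICT(P → n) = { 'n' }

Conflict found: Predict set conflict for E: { 'n' }
The grammar is NOT LL(1).

Answer: No. Predict set conflict for E: { 'n' }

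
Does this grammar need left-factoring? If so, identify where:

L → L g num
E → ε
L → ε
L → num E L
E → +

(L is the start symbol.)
Left-factoring is needed when two productions for the same non-terminal
share a common prefix on the right-hand side.

Productions for L:
  L → L g num
  L → ε
  L → num E L
Productions for E:
  E → ε
  E → +

No common prefixes found.

Answer: No, left-factoring is not needed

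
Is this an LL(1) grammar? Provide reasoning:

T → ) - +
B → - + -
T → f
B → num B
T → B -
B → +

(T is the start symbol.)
Yes, the grammar is LL(1).

A grammar is LL(1) if for each non-terminal N with multiple productions, the predict sets of those productions are pairwise disjoint, where PREDICT(N → α) = (FIRST(α) \ {ε}) ∪ (FOLLOW(N) if α ⇒* ε).

Relevant sets:
  FIRST(B) = { '+', '-', 'num' }

For T:
  PREDICT(T → ')' '-' '+') = { ')' }
  PREDICT(T → f) = { 'f' }
  PREDICT(T → B '-') = { '+', '-', 'num' }
For B:
  PREDICT(B → '-' '+' '-') = { '-' }
  PREDICT(B → num B) = { 'num' }
  PREDICT(B → '+') = { '+' }

All predict sets are disjoint. The grammar IS LL(1).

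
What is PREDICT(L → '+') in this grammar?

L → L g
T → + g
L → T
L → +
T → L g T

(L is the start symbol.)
PREDICT(L → '+') = (FIRST(RHS) \ {ε}) ∪ (FOLLOW(L) if ε ∈ FIRST(RHS), i.e. RHS ⇒* ε)
FIRST('+') = { '+' }
ε ∉ FIRST('+'), so FOLLOW(L) is not added.
PREDICT(L → '+') = { '+' }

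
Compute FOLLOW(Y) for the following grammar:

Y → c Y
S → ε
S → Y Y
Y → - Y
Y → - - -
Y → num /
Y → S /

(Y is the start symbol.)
Y is the start symbol, so $ ∈ FOLLOW(Y).
In Y → c Y: Y is at the end; this adds FOLLOW(Y) to itself — nothing new
In S → Y Y: Y is followed by Y, add FIRST(Y) \ {ε} = { '-', '/', 'c', 'num' }
In S → Y Y: Y is at the end, add FOLLOW(S)
In Y → - Y: Y is at the end; this adds FOLLOW(Y) to itself — nothing new

The FOLLOW sets referred to above (computed the same way, to a fixed point):
  FOLLOW(S) = { '/' }

Taking the union: FOLLOW(Y) = { $, '-', '/', 'c', 'num' }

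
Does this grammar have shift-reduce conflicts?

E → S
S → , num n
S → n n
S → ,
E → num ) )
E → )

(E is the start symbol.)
Augment with E' → E and build the canonical LR(0) collection (I0 = CLOSURE({[E' → . E]}), then GOTO on every symbol after a dot until no new states appear). It has 12 states:
  I0: { [E → . )], [E → . S], [E → . num ) )], [E' → . E], [S → . , num n], [S → . ,], [S → . n n] }  — shift
  I1: { [E → ) .] }  — reduce
  I2: { [S → , . num n], [S → , .] }  — shift, reduce
  I3: { [E' → E .] }  — accept
  I4: { [E → S .] }  — reduce
  I5: { [S → n . n] }  — shift
  I6: { [E → num . ) )] }  — shift
  I7: { [E → num ) . )] }  — shift
  I8: { [E → num ) ) .] }  — reduce
  I9: { [S → n n .] }  — reduce
  I10: { [S → , num . n] }  — shift
  I11: { [S → , num n .] }  — reduce

I2 contains reduce item [S → , .] and shift item [S → , . num n] — shift-reduce conflict.

Answer: Yes — I2: [S → , .] vs [S → , . num n]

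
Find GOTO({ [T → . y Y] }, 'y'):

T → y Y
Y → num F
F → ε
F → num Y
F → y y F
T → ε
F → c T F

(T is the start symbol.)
{ [T → y . Y], [Y → . num F] }

GOTO(I, 'y') = CLOSURE({ [A → αX.β] : [A → α.Xβ] ∈ I, X = 'y' })

Items with dot before 'y', with the dot advanced:
  [T → . y Y] → [T → y . Y]
Closure of the advanced items:
  [T → y . Y] has the dot before Y: add [Y → . num F]

GOTO = { [T → y . Y], [Y → . num F] }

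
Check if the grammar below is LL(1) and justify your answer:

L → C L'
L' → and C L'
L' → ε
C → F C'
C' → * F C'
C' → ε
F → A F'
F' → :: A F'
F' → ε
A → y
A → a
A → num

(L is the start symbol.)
A grammar is LL(1) if for each non-terminal N with multiple productions, the predict sets of those productions are pairwise disjoint, where PREDICT(N → α) = (FIRST(α) \ {ε}) ∪ (FOLLOW(N) if α ⇒* ε).

Relevant sets:
  FOLLOW(L') = { $ }
  FOLLOW(C') = { $, 'and' }
  FOLLOW(F') = { $, '*', 'and' }

For L':
  PREDICT(L' → and C L') = { 'and' }
  PREDICT(L' → ε) = { $ }
For C':
  PREDICT(C' → '*' F C') = { '*' }
  PREDICT(C' → ε) = { $, 'and' }
For F':
  PREDICT(F' → :: A F') = { '::' }
  PREDICT(F' → ε) = { $, '*', 'and' }
For A:
  PREDICT(A → y) = { 'y' }
  PREDICT(A → a) = { 'a' }
  PREDICT(A → num) = { 'num' }
L, C, F have a single production, so nothing to check there.

All predict sets are disjoint. The grammar IS LL(1).

Answer: Yes, the grammar is LL(1).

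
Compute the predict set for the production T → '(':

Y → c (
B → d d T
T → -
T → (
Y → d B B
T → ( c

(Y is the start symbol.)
{ '(' }

PREDICT(T → '(') = (FIRST(RHS) \ {ε}) ∪ (FOLLOW(T) if ε ∈ FIRST(RHS), i.e. RHS ⇒* ε)
FIRST('(') = { '(' }
ε ∉ FIRST('('), so FOLLOW(T) is not added.
PREDICT(T → '(') = { '(' }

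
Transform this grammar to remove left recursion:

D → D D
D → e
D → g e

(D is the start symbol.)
D is directly left-recursive. The standard transformation for
  A → A α₁ | ... | A α_m | β₁ | ... | β_n
is
  A  → β₁ A' | ... | β_n A'
  A' → α₁ A' | ... | α_m A' | ε

D → e becomes D → e D'
D → g e becomes D → g e D'
D → D D becomes D' → D D'
Add D' → ε

Resulting grammar:
D → e D'
D → g e D'
D' → D D'
D' → ε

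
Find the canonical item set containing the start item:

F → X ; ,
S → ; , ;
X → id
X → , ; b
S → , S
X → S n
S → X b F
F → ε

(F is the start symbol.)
{ [F → . X ; ,], [F → .], [F' → . F], [S → . , S], [S → . ; , ;], [S → . X b F], [X → . , ; b], [X → . S n], [X → . id] }

First, augment the grammar with F' → F
I₀ = CLOSURE({ [F' → . F] }):
  [F' → . F] has the dot before F: add [F → . X ; ,], [F → .]
  [F → . X ; ,] has the dot before X: add [X → . id], [X → . , ; b], [X → . S n]
  [X → . S n] has the dot before S: add [S → . ; , ;], [S → . , S], [S → . X b F]
No further items can be added.

I₀ = { [F → . X ; ,], [F → .], [F' → . F], [S → . , S], [S → . ; , ;], [S → . X b F], [X → . , ; b], [X → . S n], [X → . id] }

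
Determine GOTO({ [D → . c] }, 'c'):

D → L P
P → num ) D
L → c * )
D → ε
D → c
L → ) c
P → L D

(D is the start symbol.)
{ [D → c .] }

GOTO(I, 'c') = CLOSURE({ [A → αX.β] : [A → α.Xβ] ∈ I, X = 'c' })

Items with dot before 'c', with the dot advanced:
  [D → . c] → [D → c .]
Closure adds nothing (no advanced item has the dot before a non-terminal).

GOTO = { [D → c .] }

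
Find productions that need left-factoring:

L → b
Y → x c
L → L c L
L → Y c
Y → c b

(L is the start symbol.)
Left-factoring is needed when two productions for the same non-terminal
share a common prefix on the right-hand side.

Productions for L:
  L → b
  L → L c L
  L → Y c
Productions for Y:
  Y → x c
  Y → c b

No common prefixes found.

Answer: No, left-factoring is not needed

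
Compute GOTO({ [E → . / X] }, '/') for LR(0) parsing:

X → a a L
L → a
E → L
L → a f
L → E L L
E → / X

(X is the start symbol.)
GOTO(I, '/') = CLOSURE({ [A → αX.β] : [A → α.Xβ] ∈ I, X = '/' })

Items with dot before '/', with the dot advanced:
  [E → . / X] → [E → / . X]
Closure of the advanced items:
  [E → / . X] has the dot before X: add [X → . a a L]

GOTO = { [E → / . X], [X → . a a L] }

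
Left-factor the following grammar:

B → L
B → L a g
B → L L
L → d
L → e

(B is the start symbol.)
B → L B'
B' → ε
B' → a g
B' → L
L → d
L → e

Left-factoring transforms A → αβ₁ | αβ₂ into A → αA' and A' → β₁ | β₂
(α is the longest common prefix among the alternatives). Repeat until
no nonterminal has two alternatives with a common prefix.

Round 1: B has alternatives sharing prefix 'L'. Introduce B': B → L B'
  Add: B' → ε
  Add: B' → a g
  Add: B' → L

No remaining common prefixes — done.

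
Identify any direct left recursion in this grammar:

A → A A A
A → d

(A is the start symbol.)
Yes, A is left-recursive

Direct left recursion occurs when N → N α for some non-terminal N (the right-hand side begins with the left-hand side itself).

A → A A A: LEFT RECURSIVE (starts with A)
A → d: starts with d

The grammar has direct left recursion on: A.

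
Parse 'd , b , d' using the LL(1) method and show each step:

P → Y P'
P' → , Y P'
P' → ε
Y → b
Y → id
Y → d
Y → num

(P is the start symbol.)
Stack is shown with the top on the left.

Stack     Input        Action
-----------------------------
P $       d , b , d $  output P → Y P'
Y P' $    d , b , d $  output Y → d
d P' $    d , b , d $  match 'd'
P' $      , b , d $    output P' → , Y P'
, Y P' $  , b , d $    match ','
Y P' $    b , d $      output Y → b
b P' $    b , d $      match 'b'
P' $      , d $        output P' → , Y P'
, Y P' $  , d $        match ','
Y P' $    d $          output Y → d
d P' $    d $          match 'd'
P' $      $            output P' → ε
$         $            accept

The string is accepted.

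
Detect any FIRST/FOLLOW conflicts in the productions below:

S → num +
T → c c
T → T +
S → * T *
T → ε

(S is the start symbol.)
Yes. T → T '+' with FOLLOW(T) on { '+' }

A FIRST/FOLLOW conflict occurs when a non-terminal N has a nullable alternative N → β (β ⇒* ε) and another alternative N → α with FIRST(α) ∩ FOLLOW(N) ≠ ∅: on such a lookahead the parser cannot decide between expanding α and letting N vanish via β.

Nullable non-terminals: T.
FIRST sets used below: FIRST(T) = { '+', 'c', ε }

T: nullable alternative(s) T → ε; FOLLOW(T) = { '*', '+' }
  T → c c: FIRST \ {ε} = { 'c' } — disjoint from FOLLOW(T)
  T → T +: FIRST \ {ε} = { '+', 'c' } — overlaps FOLLOW(T) on { '+' }: CONFLICT
  T → ε: FIRST \ {ε} = { } — this is the only nullable alternative, skip

S has no nullable alternative, so no FIRST/FOLLOW check is needed there.

So the grammar has 1 FIRST/FOLLOW conflict (marked CONFLICT above).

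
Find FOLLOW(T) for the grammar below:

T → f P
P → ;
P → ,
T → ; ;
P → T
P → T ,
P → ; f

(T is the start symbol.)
To compute FOLLOW(T), find every occurrence of T on a right-hand side N → α T β: add FIRST(β) \ {ε}, and if β is empty or nullable also add FOLLOW(N). Iterate to a fixed point.

T is the start symbol, so $ ∈ FOLLOW(T).
In P → T: T is at the end, add FOLLOW(P)
In P → T ,: T is followed by ',', add FIRST(',') \ {ε} = { ',' }

The FOLLOW sets referred to above (computed the same way, to a fixed point):
  FOLLOW(P) = { $, ',' }

Taking the union: FOLLOW(T) = { $, ',' }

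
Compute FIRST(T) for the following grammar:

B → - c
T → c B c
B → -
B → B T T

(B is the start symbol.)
To compute FIRST(T), examine every production with T on the left-hand side, reading each right-hand side left to right until a non-nullable symbol is reached.

From T → c B c:
  - c is a terminal: add 'c' and stop

Collecting: FIRST(T) = { 'c' }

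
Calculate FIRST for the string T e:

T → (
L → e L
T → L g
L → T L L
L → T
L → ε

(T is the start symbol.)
FIRST sets of the non-terminals involved (from the grammar, by fixed-point iteration):
  FIRST(T) = { '(', 'e', 'g' }

To compute FIRST(T e), process the symbols left to right:
Symbol T is a non-terminal. Add FIRST(T) \ {ε} = { '(', 'e', 'g' }
T is not nullable (ε ∉ FIRST(T)), so stop here.
FIRST(T e) = { '(', 'e', 'g' }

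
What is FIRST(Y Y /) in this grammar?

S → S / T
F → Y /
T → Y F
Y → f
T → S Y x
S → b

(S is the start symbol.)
FIRST sets of the non-terminals involved (from the grammar, by fixed-point iteration):
  FIRST(Y) = { 'f' }

To compute FIRST(Y Y /), process the symbols left to right:
Symbol Y is a non-terminal. Add FIRST(Y) \ {ε} = { 'f' }
Y is not nullable (ε ∉ FIRST(Y)), so stop here.
FIRST(Y Y /) = { 'f' }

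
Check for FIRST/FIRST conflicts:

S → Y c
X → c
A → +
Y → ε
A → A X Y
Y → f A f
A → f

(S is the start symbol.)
Yes. A → '+' / A → A X Y on { '+' }; A → A X Y / A → f on { 'f' }

FIRST sets of the non-terminals at (or reachable through a nullable prefix from) the front of some alternative:
  FIRST(A) = { '+', 'f' }

Productions for A:
  A → +: FIRST = { '+' }
  A → A X Y: FIRST = { '+', 'f' }
  A → f: FIRST = { 'f' }
Productions for Y:
  Y → ε: FIRST = { ε }
  Y → f A f: FIRST = { 'f' }
S, X have only one production, so no FIRST/FIRST conflict is possible there.

Conflict for A: A → + and A → A X Y
  Overlap: { '+' }
Conflict for A: A → A X Y and A → f
  Overlap: { 'f' }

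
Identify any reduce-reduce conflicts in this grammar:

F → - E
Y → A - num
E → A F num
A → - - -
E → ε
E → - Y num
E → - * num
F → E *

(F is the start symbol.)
No reduce-reduce conflicts

A reduce-reduce conflict occurs when an LR(0) state has two complete items [A → α .] and [B → β .] — both call for a reduction, and with no lookahead the parser cannot choose between them.

Augment with F' → F and build the canonical LR(0) collection (I0 = CLOSURE({[F' → . F]}), then GOTO on every symbol after a dot until no new states appear). It has 22 states:
  I0: { [A → . - - -], [E → . - * num], [E → . - Y num], [E → . A F num], [E → .], [F → . - E], [F → . E *], [F' → . F] }  — shift, reduce
  I1: { [A → - . - -], [A → . - - -], [E → - . * num], [E → - . Y num], [E → . - * num], [E → . - Y num], [E → . A F num], [E → .], [F → - . E], [Y → . A - num] }  — shift, reduce
  I2: { [A → . - - -], [E → . - * num], [E → . - Y num], [E → . A F num], [E → .], [E → A . F num], [F → . - E], [F → . E *] }  — shift, reduce
  I3: { [F → E . *] }  — shift
  I4: { [F' → F .] }  — accept
  I5: { [F → E * .] }  — reduce
  I6: { [E → A F . num] }  — shift
  I7: { [E → A F num .] }  — reduce
  I8: { [E → - * . num] }  — shift
  I9: { [A → - - . -], [A → - . - -], [A → . - - -], [E → - . * num], [E → - . Y num], [Y → . A - num] }  — shift
  I10: { [A → . - - -], [E → . - * num], [E → . - Y num], [E → . A F num], [E → .], [E → A . F num], [F → . - E], [F → . E *], [Y → A . - num] }  — shift, reduce
  I11: { [F → - E .] }  — reduce
  I12: { [E → - Y . num] }  — shift
  I13: { [E → - Y num .] }  — reduce
  I14: { [A → - . - -], [A → . - - -], [E → - . * num], [E → - . Y num], [E → . - * num], [E → . - Y num], [E → . A F num], [E → .], [F → - . E], [Y → . A - num], [Y → A - . num] }  — shift, reduce
  I15: { [Y → A - num .] }  — reduce
  I16: { [A → - - - .], [A → - - . -], [A → - . - -] }  — shift, reduce
  I17: { [Y → A . - num] }  — shift
  I18: { [Y → A - . num] }  — shift
  I19: { [A → - - - .], [A → - - . -] }  — shift, reduce
  I20: { [A → - - - .] }  — reduce
  I21: { [E → - * num .] }  — reduce

No state contains more than one complete item.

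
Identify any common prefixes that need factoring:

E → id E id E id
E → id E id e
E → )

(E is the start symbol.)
Yes, E has productions with common prefix 'id E id'

Left-factoring is needed when two productions for the same non-terminal
share a common prefix on the right-hand side.

Productions for E:
  E → id E id E id
  E → id E id e
  E → )

Found common prefix 'id E id' in productions for E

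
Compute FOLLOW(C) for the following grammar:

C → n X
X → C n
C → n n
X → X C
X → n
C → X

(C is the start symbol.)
To compute FOLLOW(C), find every occurrence of C on a right-hand side N → α C β: add FIRST(β) \ {ε}, and if β is empty or nullable also add FOLLOW(N). Iterate to a fixed point.

C is the start symbol, so $ ∈ FOLLOW(C).
In X → C n: C is followed by n, add FIRST(n) \ {ε} = { 'n' }
In X → X C: C is at the end, add FOLLOW(X)

The FOLLOW sets referred to above (computed the same way, to a fixed point):
  FOLLOW(X) = { $, 'n' }

Taking the union: FOLLOW(C) = { $, 'n' }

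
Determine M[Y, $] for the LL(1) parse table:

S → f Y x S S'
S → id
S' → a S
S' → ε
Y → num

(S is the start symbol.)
To find M[Y, $], we find productions for Y where $ is in the predict set (PREDICT(N → α) = (FIRST(α) \ {ε}) ∪ (FOLLOW(N) if α ⇒* ε)).

Y → num: PREDICT = { 'num' }

M[Y, $] is empty (no production applies)

Answer: Empty (error entry)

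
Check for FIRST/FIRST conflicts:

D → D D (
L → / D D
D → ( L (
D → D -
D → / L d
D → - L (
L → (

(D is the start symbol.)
A FIRST/FIRST conflict occurs when two productions N → α and N → β for the same non-terminal have FIRST(α) ∩ FIRST(β) ≠ ∅ (with ε ∈ FIRST of a nullable right-hand side, so two nullable alternatives also conflict).

FIRST sets of the non-terminals at (or reachable through a nullable prefix from) the front of some alternative:
  FIRST(D) = { '(', '-', '/' }

Productions for D:
  D → D D (: FIRST = { '(', '-', '/' }
  D → ( L (: FIRST = { '(' }
  D → D -: FIRST = { '(', '-', '/' }
  D → / L d: FIRST = { '/' }
  D → - L (: FIRST = { '-' }
Productions for L:
  L → / D D: FIRST = { '/' }
  L → (: FIRST = { '(' }

Conflict for D: D → D D ( and D → ( L (
  Overlap: { '(' }
Conflict for D: D → D D ( and D → D -
  Overlap: { '(', '-', '/' }
Conflict for D: D → D D ( and D → / L d
  Overlap: { '/' }
Conflict for D: D → D D ( and D → - L (
  Overlap: { '-' }
Conflict for D: D → ( L ( and D → D -
  Overlap: { '(' }
Conflict for D: D → D - and D → / L d
  Overlap: { '/' }
Conflict for D: D → D - and D → - L (
  Overlap: { '-' }

Answer: Yes. D → D D '(' / D → '(' L '(' on { '(' }; D → D D '(' / D → D '-' on { '(', '-', '/' }; D → D D '(' / D → '/' L d on { '/' }; D → D D '(' / D → '-' L '(' on { '-' }; D → '(' L '(' / D → D '-' on { '(' }; D → D '-' / D → '/' L d on { '/' }; D → D '-' / D → '-' L '(' on { '-' }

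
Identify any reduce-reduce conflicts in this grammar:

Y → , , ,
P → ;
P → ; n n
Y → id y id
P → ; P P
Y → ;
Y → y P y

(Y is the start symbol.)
No reduce-reduce conflicts

Augment with Y' → Y and build the canonical LR(0) collection (I0 = CLOSURE({[Y' → . Y]}), then GOTO on every symbol after a dot until no new states appear). It has 17 states:
  I0: { [Y → . , , ,], [Y → . ;], [Y → . id y id], [Y → . y P y], [Y' → . Y] }  — shift
  I1: { [Y → , . , ,] }  — shift
  I2: { [Y → ; .] }  — reduce
  I3: { [Y' → Y .] }  — accept
  I4: { [Y → id . y id] }  — shift
  I5: { [P → . ; P P], [P → . ; n n], [P → . ;], [Y → y . P y] }  — shift
  I6: { [P → . ; P P], [P → . ; n n], [P → . ;], [P → ; . P P], [P → ; . n n], [P → ; .] }  — shift, reduce
  I7: { [Y → y P . y] }  — shift
  I8: { [Y → y P y .] }  — reduce
  I9: { [P → . ; P P], [P → . ; n n], [P → . ;], [P → ; P . P] }  — shift
  I10: { [P → ; n . n] }  — shift
  I11: { [P → ; n n .] }  — reduce
  I12: { [P → ; P P .] }  — reduce
  I13: { [Y → id y . id] }  — shift
  I14: { [Y → id y id .] }  — reduce
  I15: { [Y → , , . ,] }  — shift
  I16: { [Y → , , , .] }  — reduce

No state contains more than one complete item.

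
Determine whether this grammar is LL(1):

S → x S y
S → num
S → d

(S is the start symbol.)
Yes, the grammar is LL(1).

A grammar is LL(1) if for each non-terminal N with multiple productions, the predict sets of those productions are pairwise disjoint, where PREDICT(N → α) = (FIRST(α) \ {ε}) ∪ (FOLLOW(N) if α ⇒* ε).

For S:
  PREDICT(S → x S y) = { 'x' }
  PREDICT(S → num) = { 'num' }
  PREDICT(S → d) = { 'd' }

All predict sets are disjoint. The grammar IS LL(1).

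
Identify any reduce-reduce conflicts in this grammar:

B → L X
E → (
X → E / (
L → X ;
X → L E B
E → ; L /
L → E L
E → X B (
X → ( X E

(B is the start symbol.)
No reduce-reduce conflicts

A reduce-reduce conflict occurs when an LR(0) state has two complete items [A → α .] and [B → β .] — both call for a reduction, and with no lookahead the parser cannot choose between them.

Augment with B' → B and build the canonical LR(0) collection (I0 = CLOSURE({[B' → . B]}), then GOTO on every symbol after a dot until no new states appear). It has 22 states:
  I0: { [B → . L X], [B' → . B], [E → . (], [E → . ; L /], [E → . X B (], [L → . E L], [L → . X ;], [X → . ( X E], [X → . E / (], [X → . L E B] }  — shift
  I1: { [E → ( .], [E → . (], [E → . ; L /], [E → . X B (], [L → . E L], [L → . X ;], [X → ( . X E], [X → . ( X E], [X → . E / (], [X → . L E B] }  — shift, reduce
  I2: { [E → . (], [E → . ; L /], [E → . X B (], [E → ; . L /], [L → . E L], [L → . X ;], [X → . ( X E], [X → . E / (], [X → . L E B] }  — shift
  I3: { [B' → B .] }  — accept
  I4: { [E → . (], [E → . ; L /], [E → . X B (], [L → . E L], [L → . X ;], [L → E . L], [X → . ( X E], [X → . E / (], [X → . L E B], [X → E . / (] }  — shift
  I5: { [B → L . X], [E → . (], [E → . ; L /], [E → . X B (], [L → . E L], [L → . X ;], [X → . ( X E], [X → . E / (], [X → . L E B], [X → L . E B] }  — shift
  I6: { [B → . L X], [E → . (], [E → . ; L /], [E → . X B (], [E → X . B (], [L → . E L], [L → . X ;], [L → X . ;], [X → . ( X E], [X → . E / (], [X → . L E B] }  — shift
  I7: { [E → . (], [E → . ; L /], [E → . X B (], [E → ; . L /], [L → . E L], [L → . X ;], [L → X ; .], [X → . ( X E], [X → . E / (], [X → . L E B] }  — shift, reduce
  I8: { [E → X B . (] }  — shift
  I9: { [E → X B ( .] }  — reduce
  I10: { [E → . (], [E → . ; L /], [E → . X B (], [E → ; L . /], [L → . E L], [L → . X ;], [X → . ( X E], [X → . E / (], [X → . L E B], [X → L . E B] }  — shift
  I11: { [E → ; L / .] }  — reduce
  I12: { [B → . L X], [E → . (], [E → . ; L /], [E → . X B (], [L → . E L], [L → . X ;], [L → E . L], [X → . ( X E], [X → . E / (], [X → . L E B], [X → E . / (], [X → L E . B] }  — shift
  I13: { [E → . (], [E → . ; L /], [E → . X B (], [L → . E L], [L → . X ;], [X → . ( X E], [X → . E / (], [X → . L E B], [X → L . E B] }  — shift
  I14: { [X → E / . (] }  — shift
  I15: { [X → L E B .] }  — reduce
  I16: { [B → L . X], [E → . (], [E → . ; L /], [E → . X B (], [L → . E L], [L → . X ;], [L → E L .], [X → . ( X E], [X → . E / (], [X → . L E B], [X → L . E B] }  — shift, reduce
  I17: { [B → . L X], [B → L X .], [E → . (], [E → . ; L /], [E → . X B (], [E → X . B (], [L → . E L], [L → . X ;], [L → X . ;], [X → . ( X E], [X → . E / (], [X → . L E B] }  — shift, reduce
  I18: { [X → E / ( .] }  — reduce
  I19: { [E → . (], [E → . ; L /], [E → . X B (], [L → . E L], [L → . X ;], [L → E L .], [X → . ( X E], [X → . E / (], [X → . L E B], [X → L . E B] }  — shift, reduce
  I20: { [B → . L X], [E → . (], [E → . ; L /], [E → . X B (], [E → X . B (], [L → . E L], [L → . X ;], [L → X . ;], [X → ( X . E], [X → . ( X E], [X → . E / (], [X → . L E B] }  — shift
  I21: { [E → . (], [E → . ; L /], [E → . X B (], [L → . E L], [L → . X ;], [L → E . L], [X → ( X E .], [X → . ( X E], [X → . E / (], [X → . L E B], [X → E . / (] }  — shift, reduce

No state contains more than one complete item.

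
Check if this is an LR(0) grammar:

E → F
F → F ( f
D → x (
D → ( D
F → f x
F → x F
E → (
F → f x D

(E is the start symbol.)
A grammar is LR(0) if no state in the canonical LR(0) collection has:
  - both a shift item (dot before a terminal) and a complete item (shift-reduce conflict), or
  - two or more complete items (reduce-reduce conflict; the accept item [E' → E .] counts as a complete item here).

Augment with E' → E and build the canonical LR(0) collection (I0 = CLOSURE({[E' → . E]}), then GOTO on every symbol after a dot until no new states appear). It has 15 states:
  I0: { [E → . (], [E → . F], [E' → . E], [F → . F ( f], [F → . f x D], [F → . f x], [F → . x F] }  — shift
  I1: { [E → ( .] }  — reduce
  I2: { [E' → E .] }  — accept
  I3: { [E → F .], [F → F . ( f] }  — shift, reduce
  I4: { [F → f . x D], [F → f . x] }  — shift
  I5: { [F → . F ( f], [F → . f x D], [F → . f x], [F → . x F], [F → x . F] }  — shift
  I6: { [F → F . ( f], [F → x F .] }  — shift, reduce
  I7: { [F → F ( . f] }  — shift
  I8: { [F → F ( f .] }  — reduce
  I9: { [D → . ( D], [D → . x (], [F → f x . D], [F → f x .] }  — shift, reduce
  I10: { [D → ( . D], [D → . ( D], [D → . x (] }  — shift
  I11: { [F → f x D .] }  — reduce
  I12: { [D → x . (] }  — shift
  I13: { [D → x ( .] }  — reduce
  I14: { [D → ( D .] }  — reduce

Conflict in state I3:
  Shift-reduce conflict between [E → F .] and [F → F . ( f]
So the grammar is NOT LR(0).

Answer: No. Shift-reduce conflict between [E → F .] and [F → F . ( f]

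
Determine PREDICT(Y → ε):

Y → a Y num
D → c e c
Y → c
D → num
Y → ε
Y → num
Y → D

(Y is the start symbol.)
{ $, 'num' }

PREDICT(Y → ε) = (FIRST(RHS) \ {ε}) ∪ (FOLLOW(Y) if ε ∈ FIRST(RHS), i.e. RHS ⇒* ε)
The right-hand side is ε (FIRST(ε) = { ε }), so the predict set is FOLLOW(Y) = { $, 'num' }
PREDICT(Y → ε) = { $, 'num' }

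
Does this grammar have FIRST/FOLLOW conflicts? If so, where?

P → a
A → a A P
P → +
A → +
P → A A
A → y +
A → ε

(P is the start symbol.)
Yes. P → a with FOLLOW(P) on { 'a' }; P → '+' with FOLLOW(P) on { '+' }; A → a A P with FOLLOW(A) on { 'a' }; A → '+' with FOLLOW(A) on { '+' }; A → y '+' with FOLLOW(A) on { 'y' }

A FIRST/FOLLOW conflict occurs when a non-terminal N has a nullable alternative N → β (β ⇒* ε) and another alternative N → α with FIRST(α) ∩ FOLLOW(N) ≠ ∅: on such a lookahead the parser cannot decide between expanding α and letting N vanish via β.

Nullable non-terminals: A, P.
FIRST sets used below: FIRST(A) = { '+', 'a', 'y', ε }

A: nullable alternative(s) A → ε; FOLLOW(A) = { $, '+', 'a', 'y' }
  A → a A P: FIRST \ {ε} = { 'a' } — overlaps FOLLOW(A) on { 'a' }: CONFLICT
  A → +: FIRST \ {ε} = { '+' } — overlaps FOLLOW(A) on { '+' }: CONFLICT
  A → y +: FIRST \ {ε} = { 'y' } — overlaps FOLLOW(A) on { 'y' }: CONFLICT
  A → ε: FIRST \ {ε} = { } — this is the only nullable alternative, skip

P: nullable alternative(s) P → A A; FOLLOW(P) = { $, '+', 'a', 'y' }
  P → a: FIRST \ {ε} = { 'a' } — overlaps FOLLOW(P) on { 'a' }: CONFLICT
  P → +: FIRST \ {ε} = { '+' } — overlaps FOLLOW(P) on { '+' }: CONFLICT
  P → A A: FIRST \ {ε} = { '+', 'a', 'y' } — this is the only nullable alternative, skip

So the grammar has 5 FIRST/FOLLOW conflicts (marked CONFLICT above).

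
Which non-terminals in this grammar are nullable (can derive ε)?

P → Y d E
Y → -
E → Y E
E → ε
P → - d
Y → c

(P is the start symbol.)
ε-productions: E → ε
So E is immediately nullable.
No further non-terminal can be added: every production for the remaining non-terminals contains a terminal or a non-nullable non-terminal.
Nullable = { 'E' }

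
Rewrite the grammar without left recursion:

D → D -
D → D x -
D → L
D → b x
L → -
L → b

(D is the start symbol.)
D is directly left-recursive. The standard transformation for
  A → A α₁ | ... | A α_m | β₁ | ... | β_n
is
  A  → β₁ A' | ... | β_n A'
  A' → α₁ A' | ... | α_m A' | ε

D → L becomes D → L D'
D → b x becomes D → b x D'
D → D - becomes D' → - D'
D → D x - becomes D' → x - D'
Add D' → ε

Productions for other non-terminals are unchanged:
  L → -
  L → b

Resulting grammar:
D → L D'
D → b x D'
D' → - D'
D' → x - D'
D' → ε
L → -
L → b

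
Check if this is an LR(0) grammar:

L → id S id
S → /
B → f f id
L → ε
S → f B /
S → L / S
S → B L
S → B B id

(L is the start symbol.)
No. Shift-reduce conflict between [L → .] and [L → . id S id]

A grammar is LR(0) if no state in the canonical LR(0) collection has:
  - both a shift item (dot before a terminal) and a complete item (shift-reduce conflict), or
  - two or more complete items (reduce-reduce conflict; the accept item [L' → L .] counts as a complete item here).

Augment with L' → L and build the canonical LR(0) collection (I0 = CLOSURE({[L' → . L]}), then GOTO on every symbol after a dot until no new states appear). It has 20 states:
  I0: { [L → . id S id], [L → .], [L' → . L] }  — shift, reduce
  I1: { [L' → L .] }  — accept
  I2: { [B → . f f id], [L → . id S id], [L → .], [L → id . S id], [S → . /], [S → . B B id], [S → . B L], [S → . L / S], [S → . f B /] }  — shift, reduce
  I3: { [S → / .] }  — reduce
  I4: { [B → . f f id], [L → . id S id], [L → .], [S → B . B id], [S → B . L] }  — shift, reduce
  I5: { [S → L . / S] }  — shift
  I6: { [L → id S . id] }  — shift
  I7: { [B → . f f id], [B → f . f id], [S → f . B /] }  — shift
  I8: { [S → f B . /] }  — shift
  I9: { [B → f . f id], [B → f f . id] }  — shift
  I10: { [B → f f . id] }  — shift
  I11: { [B → f f id .] }  — reduce
  I12: { [S → f B / .] }  — reduce
  I13: { [L → id S id .] }  — reduce
  I14: { [B → . f f id], [L → . id S id], [L → .], [S → . /], [S → . B B id], [S → . B L], [S → . L / S], [S → . f B /], [S → L / . S] }  — shift, reduce
  I15: { [S → L / S .] }  — reduce
  I16: { [S → B B . id] }  — shift
  I17: { [S → B L .] }  — reduce
  I18: { [B → f . f id] }  — shift
  I19: { [S → B B id .] }  — reduce

Conflict in state I0:
  Shift-reduce conflict between [L → .] and [L → . id S id]
So the grammar is NOT LR(0).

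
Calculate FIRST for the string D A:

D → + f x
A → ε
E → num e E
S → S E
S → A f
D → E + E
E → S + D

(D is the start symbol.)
FIRST sets of the non-terminals involved (from the grammar, by fixed-point iteration):
  FIRST(D) = { '+', 'f', 'num' }

To compute FIRST(D A), process the symbols left to right:
Symbol D is a non-terminal. Add FIRST(D) \ {ε} = { '+', 'f', 'num' }
D is not nullable (ε ∉ FIRST(D)), so stop here.
FIRST(D A) = { '+', 'f', 'num' }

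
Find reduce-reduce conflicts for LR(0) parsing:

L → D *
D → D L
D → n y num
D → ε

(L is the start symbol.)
Augment with L' → L and build the canonical LR(0) collection (I0 = CLOSURE({[L' → . L]}), then GOTO on every symbol after a dot until no new states appear). It has 8 states:
  I0: { [D → . D L], [D → . n y num], [D → .], [L → . D *], [L' → . L] }  — shift, reduce
  I1: { [D → . D L], [D → . n y num], [D → .], [D → D . L], [L → . D *], [L → D . *] }  — shift, reduce
  I2: { [L' → L .] }  — accept
  I3: { [D → n . y num] }  — shift
  I4: { [D → n y . num] }  — shift
  I5: { [D → n y num .] }  — reduce
  I6: { [L → D * .] }  — reduce
  I7: { [D → D L .] }  — reduce

No state contains more than one complete item.

Answer: No reduce-reduce conflicts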